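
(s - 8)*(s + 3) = s^2 - 5*s - 24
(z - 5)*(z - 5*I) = z^2 - 5*z - 5*I*z + 25*I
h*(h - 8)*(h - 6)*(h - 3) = h^4 - 17*h^3 + 90*h^2 - 144*h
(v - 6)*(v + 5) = v^2 - v - 30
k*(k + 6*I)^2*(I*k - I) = I*k^4 - 12*k^3 - I*k^3 + 12*k^2 - 36*I*k^2 + 36*I*k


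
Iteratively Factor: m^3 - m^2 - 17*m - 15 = (m + 1)*(m^2 - 2*m - 15) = (m + 1)*(m + 3)*(m - 5)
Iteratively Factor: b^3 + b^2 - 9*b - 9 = (b - 3)*(b^2 + 4*b + 3) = (b - 3)*(b + 3)*(b + 1)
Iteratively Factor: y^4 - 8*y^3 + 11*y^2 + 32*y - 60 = (y - 2)*(y^3 - 6*y^2 - y + 30) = (y - 2)*(y + 2)*(y^2 - 8*y + 15) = (y - 5)*(y - 2)*(y + 2)*(y - 3)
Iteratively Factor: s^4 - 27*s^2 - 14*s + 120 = (s - 2)*(s^3 + 2*s^2 - 23*s - 60) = (s - 2)*(s + 3)*(s^2 - s - 20) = (s - 5)*(s - 2)*(s + 3)*(s + 4)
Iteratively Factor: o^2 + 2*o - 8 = (o - 2)*(o + 4)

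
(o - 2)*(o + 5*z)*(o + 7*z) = o^3 + 12*o^2*z - 2*o^2 + 35*o*z^2 - 24*o*z - 70*z^2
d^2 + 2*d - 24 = (d - 4)*(d + 6)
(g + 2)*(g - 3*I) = g^2 + 2*g - 3*I*g - 6*I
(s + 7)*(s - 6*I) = s^2 + 7*s - 6*I*s - 42*I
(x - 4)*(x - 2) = x^2 - 6*x + 8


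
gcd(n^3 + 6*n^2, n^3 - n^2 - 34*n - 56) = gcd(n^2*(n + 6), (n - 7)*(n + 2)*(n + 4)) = 1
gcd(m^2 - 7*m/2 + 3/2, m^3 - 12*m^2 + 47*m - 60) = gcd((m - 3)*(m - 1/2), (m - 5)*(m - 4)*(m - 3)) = m - 3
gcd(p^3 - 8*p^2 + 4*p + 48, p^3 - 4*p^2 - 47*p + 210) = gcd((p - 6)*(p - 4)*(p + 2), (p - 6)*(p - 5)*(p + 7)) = p - 6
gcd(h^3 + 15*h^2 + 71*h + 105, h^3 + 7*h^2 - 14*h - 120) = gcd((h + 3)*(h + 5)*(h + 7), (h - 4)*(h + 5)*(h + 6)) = h + 5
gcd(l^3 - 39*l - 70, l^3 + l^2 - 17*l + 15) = l + 5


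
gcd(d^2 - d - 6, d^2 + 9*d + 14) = d + 2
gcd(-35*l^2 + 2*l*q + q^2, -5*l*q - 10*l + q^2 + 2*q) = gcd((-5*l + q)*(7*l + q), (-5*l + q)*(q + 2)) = -5*l + q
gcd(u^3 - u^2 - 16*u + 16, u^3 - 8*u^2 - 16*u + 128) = u^2 - 16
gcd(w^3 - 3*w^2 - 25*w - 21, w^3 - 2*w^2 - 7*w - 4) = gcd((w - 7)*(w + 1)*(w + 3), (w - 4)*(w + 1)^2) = w + 1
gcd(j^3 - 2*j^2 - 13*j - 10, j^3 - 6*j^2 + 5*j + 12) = j + 1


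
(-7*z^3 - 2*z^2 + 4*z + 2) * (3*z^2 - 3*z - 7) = -21*z^5 + 15*z^4 + 67*z^3 + 8*z^2 - 34*z - 14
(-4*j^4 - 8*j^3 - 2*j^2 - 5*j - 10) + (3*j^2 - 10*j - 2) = -4*j^4 - 8*j^3 + j^2 - 15*j - 12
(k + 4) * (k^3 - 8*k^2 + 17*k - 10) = k^4 - 4*k^3 - 15*k^2 + 58*k - 40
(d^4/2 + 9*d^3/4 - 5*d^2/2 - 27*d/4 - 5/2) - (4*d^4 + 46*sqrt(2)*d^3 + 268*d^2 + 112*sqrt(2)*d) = -7*d^4/2 - 46*sqrt(2)*d^3 + 9*d^3/4 - 541*d^2/2 - 112*sqrt(2)*d - 27*d/4 - 5/2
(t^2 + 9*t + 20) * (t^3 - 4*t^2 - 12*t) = t^5 + 5*t^4 - 28*t^3 - 188*t^2 - 240*t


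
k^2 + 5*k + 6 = (k + 2)*(k + 3)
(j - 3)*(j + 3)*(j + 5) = j^3 + 5*j^2 - 9*j - 45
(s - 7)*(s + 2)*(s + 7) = s^3 + 2*s^2 - 49*s - 98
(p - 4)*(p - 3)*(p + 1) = p^3 - 6*p^2 + 5*p + 12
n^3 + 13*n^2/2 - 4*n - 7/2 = (n - 1)*(n + 1/2)*(n + 7)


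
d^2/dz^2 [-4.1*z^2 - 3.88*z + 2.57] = -8.20000000000000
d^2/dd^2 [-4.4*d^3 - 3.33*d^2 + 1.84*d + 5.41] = -26.4*d - 6.66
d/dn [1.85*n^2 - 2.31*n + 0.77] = 3.7*n - 2.31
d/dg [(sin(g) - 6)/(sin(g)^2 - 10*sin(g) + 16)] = (12*sin(g) + cos(g)^2 - 45)*cos(g)/(sin(g)^2 - 10*sin(g) + 16)^2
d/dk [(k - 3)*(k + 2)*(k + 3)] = 3*k^2 + 4*k - 9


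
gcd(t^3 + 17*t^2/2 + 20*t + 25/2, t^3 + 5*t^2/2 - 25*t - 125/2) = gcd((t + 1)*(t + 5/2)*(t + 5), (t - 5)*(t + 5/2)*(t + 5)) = t^2 + 15*t/2 + 25/2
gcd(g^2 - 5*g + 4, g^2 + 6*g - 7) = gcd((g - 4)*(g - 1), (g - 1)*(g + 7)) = g - 1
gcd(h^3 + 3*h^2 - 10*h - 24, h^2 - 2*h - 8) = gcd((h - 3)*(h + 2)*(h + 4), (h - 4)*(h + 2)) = h + 2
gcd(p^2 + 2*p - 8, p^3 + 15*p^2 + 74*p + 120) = p + 4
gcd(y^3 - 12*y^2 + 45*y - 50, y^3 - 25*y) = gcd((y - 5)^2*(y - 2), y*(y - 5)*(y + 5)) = y - 5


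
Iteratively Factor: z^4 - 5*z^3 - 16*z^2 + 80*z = (z)*(z^3 - 5*z^2 - 16*z + 80) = z*(z - 5)*(z^2 - 16) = z*(z - 5)*(z + 4)*(z - 4)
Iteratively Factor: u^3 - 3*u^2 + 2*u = (u - 1)*(u^2 - 2*u) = (u - 2)*(u - 1)*(u)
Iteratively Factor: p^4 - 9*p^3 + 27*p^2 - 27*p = (p)*(p^3 - 9*p^2 + 27*p - 27) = p*(p - 3)*(p^2 - 6*p + 9) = p*(p - 3)^2*(p - 3)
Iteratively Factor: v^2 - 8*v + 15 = (v - 3)*(v - 5)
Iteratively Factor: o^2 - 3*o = (o - 3)*(o)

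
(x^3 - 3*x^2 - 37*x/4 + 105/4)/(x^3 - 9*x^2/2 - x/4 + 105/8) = 2*(x + 3)/(2*x + 3)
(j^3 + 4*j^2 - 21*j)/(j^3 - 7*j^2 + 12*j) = (j + 7)/(j - 4)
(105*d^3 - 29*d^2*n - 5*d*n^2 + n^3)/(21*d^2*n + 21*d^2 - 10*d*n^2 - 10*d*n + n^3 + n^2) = (5*d + n)/(n + 1)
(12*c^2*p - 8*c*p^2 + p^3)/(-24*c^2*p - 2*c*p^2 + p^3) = (-2*c + p)/(4*c + p)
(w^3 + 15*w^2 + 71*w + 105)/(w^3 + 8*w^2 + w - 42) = (w + 5)/(w - 2)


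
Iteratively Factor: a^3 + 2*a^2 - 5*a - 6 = (a + 1)*(a^2 + a - 6) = (a - 2)*(a + 1)*(a + 3)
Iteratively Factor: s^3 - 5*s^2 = (s)*(s^2 - 5*s) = s*(s - 5)*(s)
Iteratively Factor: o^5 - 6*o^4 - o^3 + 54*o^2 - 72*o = (o - 4)*(o^4 - 2*o^3 - 9*o^2 + 18*o) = (o - 4)*(o - 2)*(o^3 - 9*o) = o*(o - 4)*(o - 2)*(o^2 - 9) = o*(o - 4)*(o - 2)*(o + 3)*(o - 3)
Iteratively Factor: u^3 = (u)*(u^2) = u^2*(u)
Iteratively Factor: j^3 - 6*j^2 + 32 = (j + 2)*(j^2 - 8*j + 16) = (j - 4)*(j + 2)*(j - 4)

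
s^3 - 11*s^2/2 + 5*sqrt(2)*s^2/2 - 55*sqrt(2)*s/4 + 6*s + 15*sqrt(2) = (s - 4)*(s - 3/2)*(s + 5*sqrt(2)/2)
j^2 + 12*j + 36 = (j + 6)^2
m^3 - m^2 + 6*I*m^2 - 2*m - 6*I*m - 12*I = (m - 2)*(m + 1)*(m + 6*I)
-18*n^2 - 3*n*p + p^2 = (-6*n + p)*(3*n + p)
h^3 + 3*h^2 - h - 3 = (h - 1)*(h + 1)*(h + 3)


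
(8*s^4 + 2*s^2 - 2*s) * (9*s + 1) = 72*s^5 + 8*s^4 + 18*s^3 - 16*s^2 - 2*s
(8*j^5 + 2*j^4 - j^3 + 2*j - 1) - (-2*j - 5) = 8*j^5 + 2*j^4 - j^3 + 4*j + 4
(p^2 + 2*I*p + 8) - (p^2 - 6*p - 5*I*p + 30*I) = 6*p + 7*I*p + 8 - 30*I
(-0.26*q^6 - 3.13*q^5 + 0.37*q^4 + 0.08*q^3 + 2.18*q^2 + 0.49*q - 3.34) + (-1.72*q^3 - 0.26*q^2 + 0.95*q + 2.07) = -0.26*q^6 - 3.13*q^5 + 0.37*q^4 - 1.64*q^3 + 1.92*q^2 + 1.44*q - 1.27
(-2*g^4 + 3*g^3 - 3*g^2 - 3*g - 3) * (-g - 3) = 2*g^5 + 3*g^4 - 6*g^3 + 12*g^2 + 12*g + 9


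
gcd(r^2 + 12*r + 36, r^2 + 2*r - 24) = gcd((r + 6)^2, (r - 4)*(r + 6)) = r + 6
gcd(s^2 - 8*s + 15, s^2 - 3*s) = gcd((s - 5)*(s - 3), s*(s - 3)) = s - 3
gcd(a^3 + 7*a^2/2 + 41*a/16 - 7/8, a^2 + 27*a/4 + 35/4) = a + 7/4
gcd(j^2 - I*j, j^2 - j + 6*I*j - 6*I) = 1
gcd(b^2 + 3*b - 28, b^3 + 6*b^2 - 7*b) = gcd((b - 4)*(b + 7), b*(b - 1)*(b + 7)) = b + 7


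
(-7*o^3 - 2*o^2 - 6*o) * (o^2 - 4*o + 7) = -7*o^5 + 26*o^4 - 47*o^3 + 10*o^2 - 42*o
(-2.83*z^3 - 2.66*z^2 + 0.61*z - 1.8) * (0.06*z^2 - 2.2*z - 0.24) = -0.1698*z^5 + 6.0664*z^4 + 6.5678*z^3 - 0.8116*z^2 + 3.8136*z + 0.432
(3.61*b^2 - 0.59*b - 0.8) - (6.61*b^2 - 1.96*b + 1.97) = -3.0*b^2 + 1.37*b - 2.77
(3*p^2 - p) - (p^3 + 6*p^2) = -p^3 - 3*p^2 - p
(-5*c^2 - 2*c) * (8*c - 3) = -40*c^3 - c^2 + 6*c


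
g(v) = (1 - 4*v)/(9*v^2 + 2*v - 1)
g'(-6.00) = 0.01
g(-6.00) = 0.08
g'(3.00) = 0.04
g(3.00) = -0.13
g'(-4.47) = 0.03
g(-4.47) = 0.11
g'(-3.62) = 0.04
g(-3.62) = 0.14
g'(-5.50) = 0.02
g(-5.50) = 0.09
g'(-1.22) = 0.78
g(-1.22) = 0.59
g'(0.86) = 0.24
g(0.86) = -0.33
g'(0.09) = 1.20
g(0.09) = -0.86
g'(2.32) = 0.06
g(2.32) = -0.16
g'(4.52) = 0.02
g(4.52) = -0.09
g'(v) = (1 - 4*v)*(-18*v - 2)/(9*v^2 + 2*v - 1)^2 - 4/(9*v^2 + 2*v - 1) = 2*(18*v^2 - 9*v + 1)/(81*v^4 + 36*v^3 - 14*v^2 - 4*v + 1)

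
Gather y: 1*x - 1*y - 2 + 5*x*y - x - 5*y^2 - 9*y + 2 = -5*y^2 + y*(5*x - 10)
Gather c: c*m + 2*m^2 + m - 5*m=c*m + 2*m^2 - 4*m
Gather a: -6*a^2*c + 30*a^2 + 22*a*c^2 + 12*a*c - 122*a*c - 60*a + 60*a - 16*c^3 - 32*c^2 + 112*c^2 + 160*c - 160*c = a^2*(30 - 6*c) + a*(22*c^2 - 110*c) - 16*c^3 + 80*c^2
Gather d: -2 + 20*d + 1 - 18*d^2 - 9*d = -18*d^2 + 11*d - 1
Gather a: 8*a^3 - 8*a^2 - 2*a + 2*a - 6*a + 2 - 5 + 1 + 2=8*a^3 - 8*a^2 - 6*a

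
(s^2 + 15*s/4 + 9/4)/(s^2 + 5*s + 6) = (s + 3/4)/(s + 2)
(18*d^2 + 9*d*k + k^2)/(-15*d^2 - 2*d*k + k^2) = (-6*d - k)/(5*d - k)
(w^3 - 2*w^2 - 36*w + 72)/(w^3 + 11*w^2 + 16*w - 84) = (w - 6)/(w + 7)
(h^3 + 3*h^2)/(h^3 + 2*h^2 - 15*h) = h*(h + 3)/(h^2 + 2*h - 15)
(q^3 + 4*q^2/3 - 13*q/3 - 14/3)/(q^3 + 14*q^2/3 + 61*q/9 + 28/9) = 3*(q - 2)/(3*q + 4)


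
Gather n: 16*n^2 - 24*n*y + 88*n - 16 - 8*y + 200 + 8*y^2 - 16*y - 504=16*n^2 + n*(88 - 24*y) + 8*y^2 - 24*y - 320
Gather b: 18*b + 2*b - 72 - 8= 20*b - 80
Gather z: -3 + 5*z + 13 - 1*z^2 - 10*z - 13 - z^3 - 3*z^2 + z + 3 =-z^3 - 4*z^2 - 4*z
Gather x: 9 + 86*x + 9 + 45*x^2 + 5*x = 45*x^2 + 91*x + 18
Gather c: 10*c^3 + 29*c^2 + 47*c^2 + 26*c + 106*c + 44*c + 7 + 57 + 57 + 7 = 10*c^3 + 76*c^2 + 176*c + 128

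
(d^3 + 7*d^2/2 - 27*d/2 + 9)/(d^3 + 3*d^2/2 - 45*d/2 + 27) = (d - 1)/(d - 3)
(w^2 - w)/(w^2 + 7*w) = (w - 1)/(w + 7)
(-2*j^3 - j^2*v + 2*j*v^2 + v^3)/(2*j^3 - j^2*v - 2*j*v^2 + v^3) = (2*j + v)/(-2*j + v)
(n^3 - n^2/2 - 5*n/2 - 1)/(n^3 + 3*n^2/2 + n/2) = (n - 2)/n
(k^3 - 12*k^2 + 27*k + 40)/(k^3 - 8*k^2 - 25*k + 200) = (k + 1)/(k + 5)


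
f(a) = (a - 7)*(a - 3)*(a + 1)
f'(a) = (a - 7)*(a - 3) + (a - 7)*(a + 1) + (a - 3)*(a + 1) = 3*a^2 - 18*a + 11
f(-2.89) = -110.10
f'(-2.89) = 88.08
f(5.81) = -22.77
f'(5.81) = 7.69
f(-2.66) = -90.76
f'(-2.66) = 80.11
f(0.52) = 24.43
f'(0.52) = 2.45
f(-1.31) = -11.10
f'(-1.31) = 39.73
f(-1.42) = -15.63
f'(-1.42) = 42.61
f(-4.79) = -348.09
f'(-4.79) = 166.05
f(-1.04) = -1.30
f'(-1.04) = 32.96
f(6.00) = -21.00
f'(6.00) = 11.00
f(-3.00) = -120.00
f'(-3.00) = 92.00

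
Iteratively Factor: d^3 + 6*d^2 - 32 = (d + 4)*(d^2 + 2*d - 8) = (d + 4)^2*(d - 2)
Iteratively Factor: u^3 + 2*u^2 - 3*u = (u + 3)*(u^2 - u) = u*(u + 3)*(u - 1)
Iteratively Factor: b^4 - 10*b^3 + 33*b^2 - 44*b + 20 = (b - 2)*(b^3 - 8*b^2 + 17*b - 10) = (b - 2)*(b - 1)*(b^2 - 7*b + 10) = (b - 2)^2*(b - 1)*(b - 5)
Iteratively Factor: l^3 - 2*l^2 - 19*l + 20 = (l - 1)*(l^2 - l - 20) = (l - 1)*(l + 4)*(l - 5)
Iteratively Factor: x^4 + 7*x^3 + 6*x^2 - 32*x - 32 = (x + 4)*(x^3 + 3*x^2 - 6*x - 8) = (x + 1)*(x + 4)*(x^2 + 2*x - 8) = (x + 1)*(x + 4)^2*(x - 2)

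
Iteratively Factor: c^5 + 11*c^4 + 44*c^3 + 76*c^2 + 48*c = (c)*(c^4 + 11*c^3 + 44*c^2 + 76*c + 48) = c*(c + 2)*(c^3 + 9*c^2 + 26*c + 24) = c*(c + 2)^2*(c^2 + 7*c + 12) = c*(c + 2)^2*(c + 4)*(c + 3)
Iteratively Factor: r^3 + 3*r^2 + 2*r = (r + 2)*(r^2 + r) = (r + 1)*(r + 2)*(r)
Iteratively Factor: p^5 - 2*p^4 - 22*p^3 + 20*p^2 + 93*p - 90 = (p - 1)*(p^4 - p^3 - 23*p^2 - 3*p + 90) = (p - 1)*(p + 3)*(p^3 - 4*p^2 - 11*p + 30) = (p - 1)*(p + 3)^2*(p^2 - 7*p + 10) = (p - 2)*(p - 1)*(p + 3)^2*(p - 5)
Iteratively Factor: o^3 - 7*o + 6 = (o - 2)*(o^2 + 2*o - 3) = (o - 2)*(o + 3)*(o - 1)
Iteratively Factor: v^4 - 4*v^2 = (v)*(v^3 - 4*v) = v^2*(v^2 - 4) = v^2*(v + 2)*(v - 2)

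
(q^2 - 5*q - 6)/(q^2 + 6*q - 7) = (q^2 - 5*q - 6)/(q^2 + 6*q - 7)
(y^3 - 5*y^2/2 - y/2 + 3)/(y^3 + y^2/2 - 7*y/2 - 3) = (2*y - 3)/(2*y + 3)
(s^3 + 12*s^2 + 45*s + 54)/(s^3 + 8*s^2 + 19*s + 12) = (s^2 + 9*s + 18)/(s^2 + 5*s + 4)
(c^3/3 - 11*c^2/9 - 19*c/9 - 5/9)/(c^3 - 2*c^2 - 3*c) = (3*c^2 - 14*c - 5)/(9*c*(c - 3))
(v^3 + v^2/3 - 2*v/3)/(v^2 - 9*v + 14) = v*(3*v^2 + v - 2)/(3*(v^2 - 9*v + 14))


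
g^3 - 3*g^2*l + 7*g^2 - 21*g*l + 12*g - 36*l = (g + 3)*(g + 4)*(g - 3*l)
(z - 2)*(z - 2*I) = z^2 - 2*z - 2*I*z + 4*I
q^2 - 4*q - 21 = (q - 7)*(q + 3)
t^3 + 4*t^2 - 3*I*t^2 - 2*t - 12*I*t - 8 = (t + 4)*(t - 2*I)*(t - I)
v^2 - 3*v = v*(v - 3)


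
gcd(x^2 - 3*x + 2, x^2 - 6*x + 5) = x - 1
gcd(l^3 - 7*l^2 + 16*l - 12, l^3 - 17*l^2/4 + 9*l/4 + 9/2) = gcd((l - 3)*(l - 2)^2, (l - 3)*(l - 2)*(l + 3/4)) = l^2 - 5*l + 6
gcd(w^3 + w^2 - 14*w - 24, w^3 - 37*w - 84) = w + 3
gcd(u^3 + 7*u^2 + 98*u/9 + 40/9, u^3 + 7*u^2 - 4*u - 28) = 1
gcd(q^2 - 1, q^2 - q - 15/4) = 1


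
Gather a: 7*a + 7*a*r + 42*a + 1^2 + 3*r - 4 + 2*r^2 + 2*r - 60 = a*(7*r + 49) + 2*r^2 + 5*r - 63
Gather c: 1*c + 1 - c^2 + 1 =-c^2 + c + 2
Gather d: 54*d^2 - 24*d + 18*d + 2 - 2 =54*d^2 - 6*d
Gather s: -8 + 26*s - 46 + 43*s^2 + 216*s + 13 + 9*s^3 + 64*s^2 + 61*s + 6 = 9*s^3 + 107*s^2 + 303*s - 35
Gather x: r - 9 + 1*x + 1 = r + x - 8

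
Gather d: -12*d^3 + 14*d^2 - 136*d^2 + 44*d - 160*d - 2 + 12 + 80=-12*d^3 - 122*d^2 - 116*d + 90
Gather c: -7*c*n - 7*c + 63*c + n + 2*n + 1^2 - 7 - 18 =c*(56 - 7*n) + 3*n - 24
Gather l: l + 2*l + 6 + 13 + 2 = 3*l + 21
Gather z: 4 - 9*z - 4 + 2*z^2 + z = 2*z^2 - 8*z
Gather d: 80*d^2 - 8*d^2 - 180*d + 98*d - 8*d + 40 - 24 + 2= 72*d^2 - 90*d + 18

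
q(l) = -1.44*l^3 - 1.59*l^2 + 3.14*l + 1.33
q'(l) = -4.32*l^2 - 3.18*l + 3.14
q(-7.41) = 476.65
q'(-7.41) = -210.50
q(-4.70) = 100.95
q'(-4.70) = -77.34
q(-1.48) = -2.13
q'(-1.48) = -1.62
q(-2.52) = 6.36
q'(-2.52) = -16.28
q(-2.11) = 1.15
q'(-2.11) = -9.38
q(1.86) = -7.60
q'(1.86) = -17.72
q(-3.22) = 22.81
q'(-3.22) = -31.41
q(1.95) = -9.27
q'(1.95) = -19.49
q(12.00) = -2678.27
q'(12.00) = -657.10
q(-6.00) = 236.29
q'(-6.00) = -133.30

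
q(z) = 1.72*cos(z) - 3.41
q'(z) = -1.72*sin(z)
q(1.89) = -3.95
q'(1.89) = -1.63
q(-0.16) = -1.71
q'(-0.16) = 0.27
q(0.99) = -2.47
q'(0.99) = -1.44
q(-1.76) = -3.73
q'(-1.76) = 1.69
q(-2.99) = -5.11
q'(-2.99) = 0.26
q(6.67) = -1.82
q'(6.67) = -0.65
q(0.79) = -2.20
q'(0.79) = -1.22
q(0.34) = -1.79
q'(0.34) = -0.57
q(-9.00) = -4.98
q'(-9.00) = 0.71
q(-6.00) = -1.76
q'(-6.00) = -0.48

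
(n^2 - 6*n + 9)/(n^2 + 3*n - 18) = (n - 3)/(n + 6)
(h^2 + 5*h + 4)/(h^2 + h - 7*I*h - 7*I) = (h + 4)/(h - 7*I)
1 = 1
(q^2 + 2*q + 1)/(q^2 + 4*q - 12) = (q^2 + 2*q + 1)/(q^2 + 4*q - 12)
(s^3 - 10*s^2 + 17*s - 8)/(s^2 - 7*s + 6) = (s^2 - 9*s + 8)/(s - 6)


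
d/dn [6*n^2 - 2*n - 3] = 12*n - 2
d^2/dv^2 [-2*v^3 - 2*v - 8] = -12*v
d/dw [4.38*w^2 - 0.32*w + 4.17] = 8.76*w - 0.32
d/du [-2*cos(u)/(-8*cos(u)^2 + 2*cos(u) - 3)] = 2*(-sin(u) + 2*sin(3*u))/(2*cos(u) - 4*cos(2*u) - 7)^2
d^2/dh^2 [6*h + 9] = 0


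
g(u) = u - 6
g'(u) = 1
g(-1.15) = -7.15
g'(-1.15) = 1.00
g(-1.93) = -7.93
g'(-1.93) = 1.00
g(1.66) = -4.34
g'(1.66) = 1.00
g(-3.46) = -9.46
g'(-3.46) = 1.00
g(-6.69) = -12.69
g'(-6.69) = 1.00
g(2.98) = -3.02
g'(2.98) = 1.00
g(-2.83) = -8.83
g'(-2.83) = 1.00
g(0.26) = -5.74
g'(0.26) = 1.00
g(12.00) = 6.00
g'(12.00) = 1.00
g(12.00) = 6.00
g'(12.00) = 1.00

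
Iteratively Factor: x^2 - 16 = (x - 4)*(x + 4)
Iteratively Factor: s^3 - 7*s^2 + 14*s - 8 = (s - 1)*(s^2 - 6*s + 8) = (s - 2)*(s - 1)*(s - 4)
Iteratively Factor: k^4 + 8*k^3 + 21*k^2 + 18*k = (k)*(k^3 + 8*k^2 + 21*k + 18) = k*(k + 3)*(k^2 + 5*k + 6) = k*(k + 2)*(k + 3)*(k + 3)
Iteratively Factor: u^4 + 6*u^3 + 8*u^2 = (u)*(u^3 + 6*u^2 + 8*u) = u*(u + 4)*(u^2 + 2*u) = u*(u + 2)*(u + 4)*(u)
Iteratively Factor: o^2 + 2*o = (o + 2)*(o)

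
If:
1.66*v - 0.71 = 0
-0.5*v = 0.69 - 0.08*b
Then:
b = 11.30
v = 0.43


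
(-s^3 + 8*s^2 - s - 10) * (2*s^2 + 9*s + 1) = -2*s^5 + 7*s^4 + 69*s^3 - 21*s^2 - 91*s - 10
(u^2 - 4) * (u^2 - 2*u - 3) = u^4 - 2*u^3 - 7*u^2 + 8*u + 12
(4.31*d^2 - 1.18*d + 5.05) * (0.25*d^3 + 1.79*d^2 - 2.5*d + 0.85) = 1.0775*d^5 + 7.4199*d^4 - 11.6247*d^3 + 15.653*d^2 - 13.628*d + 4.2925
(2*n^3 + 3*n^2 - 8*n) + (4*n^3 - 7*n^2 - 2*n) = 6*n^3 - 4*n^2 - 10*n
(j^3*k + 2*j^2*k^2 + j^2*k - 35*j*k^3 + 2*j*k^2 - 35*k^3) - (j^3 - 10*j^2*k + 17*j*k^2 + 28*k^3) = j^3*k - j^3 + 2*j^2*k^2 + 11*j^2*k - 35*j*k^3 - 15*j*k^2 - 63*k^3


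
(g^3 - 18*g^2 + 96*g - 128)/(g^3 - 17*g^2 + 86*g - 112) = (g - 8)/(g - 7)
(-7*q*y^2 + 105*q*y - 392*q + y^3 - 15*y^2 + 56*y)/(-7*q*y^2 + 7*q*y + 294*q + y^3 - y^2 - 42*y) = (y - 8)/(y + 6)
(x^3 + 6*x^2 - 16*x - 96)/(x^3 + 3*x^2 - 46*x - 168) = (x - 4)/(x - 7)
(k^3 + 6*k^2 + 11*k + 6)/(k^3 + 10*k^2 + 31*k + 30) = (k + 1)/(k + 5)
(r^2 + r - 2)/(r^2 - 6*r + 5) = (r + 2)/(r - 5)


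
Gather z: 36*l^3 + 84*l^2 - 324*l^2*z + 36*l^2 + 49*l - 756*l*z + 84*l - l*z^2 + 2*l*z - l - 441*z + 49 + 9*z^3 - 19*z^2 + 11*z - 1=36*l^3 + 120*l^2 + 132*l + 9*z^3 + z^2*(-l - 19) + z*(-324*l^2 - 754*l - 430) + 48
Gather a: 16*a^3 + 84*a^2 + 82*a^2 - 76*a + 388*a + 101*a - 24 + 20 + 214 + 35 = 16*a^3 + 166*a^2 + 413*a + 245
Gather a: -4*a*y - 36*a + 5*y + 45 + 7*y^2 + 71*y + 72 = a*(-4*y - 36) + 7*y^2 + 76*y + 117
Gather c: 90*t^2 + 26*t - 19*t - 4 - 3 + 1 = 90*t^2 + 7*t - 6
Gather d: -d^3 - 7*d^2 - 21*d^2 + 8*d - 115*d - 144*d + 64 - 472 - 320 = -d^3 - 28*d^2 - 251*d - 728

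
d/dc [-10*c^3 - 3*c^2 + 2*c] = -30*c^2 - 6*c + 2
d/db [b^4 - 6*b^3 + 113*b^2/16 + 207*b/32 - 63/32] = 4*b^3 - 18*b^2 + 113*b/8 + 207/32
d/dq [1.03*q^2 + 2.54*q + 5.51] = 2.06*q + 2.54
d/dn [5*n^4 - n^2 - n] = 20*n^3 - 2*n - 1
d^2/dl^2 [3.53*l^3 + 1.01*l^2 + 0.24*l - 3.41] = 21.18*l + 2.02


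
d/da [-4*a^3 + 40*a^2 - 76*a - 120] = -12*a^2 + 80*a - 76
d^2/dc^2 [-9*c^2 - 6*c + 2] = -18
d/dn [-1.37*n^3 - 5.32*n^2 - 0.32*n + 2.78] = -4.11*n^2 - 10.64*n - 0.32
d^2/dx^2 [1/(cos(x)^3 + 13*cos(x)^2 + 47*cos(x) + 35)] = ((191*cos(x) + 104*cos(2*x) + 9*cos(3*x))*(cos(x)^3 + 13*cos(x)^2 + 47*cos(x) + 35)/4 + 2*(3*cos(x)^2 + 26*cos(x) + 47)^2*sin(x)^2)/(cos(x)^3 + 13*cos(x)^2 + 47*cos(x) + 35)^3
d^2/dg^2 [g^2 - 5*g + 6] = 2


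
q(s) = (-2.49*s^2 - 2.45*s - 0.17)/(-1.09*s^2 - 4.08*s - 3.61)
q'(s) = (-4.98*s - 2.45)/(-1.09*s^2 - 4.08*s - 3.61) + (2.18*s + 4.08)*(-2.49*s^2 - 2.45*s - 0.17)/(-1.09*s^2 - 4.08*s - 3.61)^2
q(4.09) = 1.35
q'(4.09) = 0.14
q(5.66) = 1.52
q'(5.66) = 0.09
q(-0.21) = -0.08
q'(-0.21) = 0.61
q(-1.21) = 3.16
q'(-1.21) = -30.24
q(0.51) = 0.35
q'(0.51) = 0.53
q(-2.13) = -46.22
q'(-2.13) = 252.99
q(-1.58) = -21.81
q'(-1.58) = -73.21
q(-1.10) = 1.11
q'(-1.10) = -11.09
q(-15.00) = 2.79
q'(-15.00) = 0.04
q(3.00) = 1.17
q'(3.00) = 0.19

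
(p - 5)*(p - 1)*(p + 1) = p^3 - 5*p^2 - p + 5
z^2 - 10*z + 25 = (z - 5)^2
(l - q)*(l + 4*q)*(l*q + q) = l^3*q + 3*l^2*q^2 + l^2*q - 4*l*q^3 + 3*l*q^2 - 4*q^3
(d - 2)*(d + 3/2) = d^2 - d/2 - 3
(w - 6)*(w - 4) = w^2 - 10*w + 24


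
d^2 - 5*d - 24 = (d - 8)*(d + 3)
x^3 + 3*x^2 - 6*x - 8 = (x - 2)*(x + 1)*(x + 4)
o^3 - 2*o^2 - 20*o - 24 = (o - 6)*(o + 2)^2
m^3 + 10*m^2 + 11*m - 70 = (m - 2)*(m + 5)*(m + 7)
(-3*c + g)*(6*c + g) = -18*c^2 + 3*c*g + g^2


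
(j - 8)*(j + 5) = j^2 - 3*j - 40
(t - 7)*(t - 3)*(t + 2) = t^3 - 8*t^2 + t + 42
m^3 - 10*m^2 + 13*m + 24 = (m - 8)*(m - 3)*(m + 1)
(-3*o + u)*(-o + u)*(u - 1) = 3*o^2*u - 3*o^2 - 4*o*u^2 + 4*o*u + u^3 - u^2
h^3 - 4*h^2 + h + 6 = (h - 3)*(h - 2)*(h + 1)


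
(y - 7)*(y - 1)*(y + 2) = y^3 - 6*y^2 - 9*y + 14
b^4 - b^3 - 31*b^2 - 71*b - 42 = (b - 7)*(b + 1)*(b + 2)*(b + 3)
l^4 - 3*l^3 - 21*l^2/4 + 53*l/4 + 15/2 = (l - 3)*(l - 5/2)*(l + 1/2)*(l + 2)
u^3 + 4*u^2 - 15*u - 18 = (u - 3)*(u + 1)*(u + 6)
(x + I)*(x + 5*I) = x^2 + 6*I*x - 5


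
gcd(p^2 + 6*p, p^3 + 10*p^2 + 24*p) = p^2 + 6*p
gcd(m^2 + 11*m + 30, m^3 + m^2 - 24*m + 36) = m + 6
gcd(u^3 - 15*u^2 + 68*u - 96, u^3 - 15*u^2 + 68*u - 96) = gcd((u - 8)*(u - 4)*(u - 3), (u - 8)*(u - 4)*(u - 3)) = u^3 - 15*u^2 + 68*u - 96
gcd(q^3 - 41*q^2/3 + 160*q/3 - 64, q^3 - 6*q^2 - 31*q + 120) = q^2 - 11*q + 24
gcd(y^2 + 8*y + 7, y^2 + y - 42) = y + 7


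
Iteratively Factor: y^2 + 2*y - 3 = (y + 3)*(y - 1)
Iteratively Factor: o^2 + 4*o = (o)*(o + 4)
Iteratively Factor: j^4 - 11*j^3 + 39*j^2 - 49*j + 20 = (j - 1)*(j^3 - 10*j^2 + 29*j - 20) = (j - 5)*(j - 1)*(j^2 - 5*j + 4) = (j - 5)*(j - 1)^2*(j - 4)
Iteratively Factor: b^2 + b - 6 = (b + 3)*(b - 2)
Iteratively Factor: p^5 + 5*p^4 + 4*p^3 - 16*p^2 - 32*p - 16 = (p + 2)*(p^4 + 3*p^3 - 2*p^2 - 12*p - 8) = (p + 2)^2*(p^3 + p^2 - 4*p - 4) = (p + 2)^3*(p^2 - p - 2) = (p - 2)*(p + 2)^3*(p + 1)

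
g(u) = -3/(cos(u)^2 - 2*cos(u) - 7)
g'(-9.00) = -0.25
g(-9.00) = 0.69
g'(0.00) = 0.00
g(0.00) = 0.38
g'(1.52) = 0.11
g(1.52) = 0.42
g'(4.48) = -0.17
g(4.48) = 0.46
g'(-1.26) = -0.07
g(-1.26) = 0.40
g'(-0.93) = -0.03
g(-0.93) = 0.38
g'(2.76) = 0.23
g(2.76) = 0.70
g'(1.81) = 0.17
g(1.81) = 0.46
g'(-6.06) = 0.00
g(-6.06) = 0.38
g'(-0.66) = -0.01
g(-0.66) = 0.38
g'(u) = -3*(2*sin(u)*cos(u) - 2*sin(u))/(cos(u)^2 - 2*cos(u) - 7)^2 = 6*(1 - cos(u))*sin(u)/(sin(u)^2 + 2*cos(u) + 6)^2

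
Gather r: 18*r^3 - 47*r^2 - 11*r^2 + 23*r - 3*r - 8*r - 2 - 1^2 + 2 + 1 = 18*r^3 - 58*r^2 + 12*r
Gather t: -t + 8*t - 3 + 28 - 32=7*t - 7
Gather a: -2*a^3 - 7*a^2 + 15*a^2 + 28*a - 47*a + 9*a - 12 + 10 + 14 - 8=-2*a^3 + 8*a^2 - 10*a + 4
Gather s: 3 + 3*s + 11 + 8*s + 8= 11*s + 22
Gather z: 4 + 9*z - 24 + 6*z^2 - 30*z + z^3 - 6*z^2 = z^3 - 21*z - 20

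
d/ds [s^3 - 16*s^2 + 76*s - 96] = 3*s^2 - 32*s + 76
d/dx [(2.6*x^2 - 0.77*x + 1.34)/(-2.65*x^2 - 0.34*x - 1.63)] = (-2.9245*x^2 - 1.374*x + 1.7107)/(7.0225*x^4 + 1.802*x^3 + 8.7546*x^2 + 1.1084*x + 2.6569)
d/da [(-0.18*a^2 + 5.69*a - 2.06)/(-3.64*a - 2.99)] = (0.6552*a^2 + 1.0764*a - 24.5115)/(13.2496*a^2 + 21.7672*a + 8.9401)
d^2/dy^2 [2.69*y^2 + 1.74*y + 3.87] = 5.38000000000000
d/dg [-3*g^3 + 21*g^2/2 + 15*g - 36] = -9*g^2 + 21*g + 15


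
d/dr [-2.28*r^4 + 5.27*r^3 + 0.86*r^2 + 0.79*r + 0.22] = -9.12*r^3 + 15.81*r^2 + 1.72*r + 0.79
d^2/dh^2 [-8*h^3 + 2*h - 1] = -48*h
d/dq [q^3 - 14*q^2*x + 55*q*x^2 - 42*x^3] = 3*q^2 - 28*q*x + 55*x^2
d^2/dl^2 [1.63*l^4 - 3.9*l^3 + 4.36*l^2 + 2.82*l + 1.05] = 19.56*l^2 - 23.4*l + 8.72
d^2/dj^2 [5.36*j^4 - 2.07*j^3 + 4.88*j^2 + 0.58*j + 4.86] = 64.32*j^2 - 12.42*j + 9.76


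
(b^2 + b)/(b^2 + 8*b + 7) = b/(b + 7)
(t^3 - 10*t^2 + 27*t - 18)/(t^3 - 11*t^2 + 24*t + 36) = (t^2 - 4*t + 3)/(t^2 - 5*t - 6)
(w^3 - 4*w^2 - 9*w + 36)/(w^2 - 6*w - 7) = (-w^3 + 4*w^2 + 9*w - 36)/(-w^2 + 6*w + 7)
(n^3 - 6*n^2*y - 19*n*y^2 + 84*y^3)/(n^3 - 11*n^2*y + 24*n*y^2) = (-n^2 + 3*n*y + 28*y^2)/(n*(-n + 8*y))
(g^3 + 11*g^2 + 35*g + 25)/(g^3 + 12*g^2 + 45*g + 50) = (g + 1)/(g + 2)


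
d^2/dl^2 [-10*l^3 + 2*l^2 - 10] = 4 - 60*l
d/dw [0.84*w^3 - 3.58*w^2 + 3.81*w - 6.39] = 2.52*w^2 - 7.16*w + 3.81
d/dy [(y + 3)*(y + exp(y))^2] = (y + exp(y))*(y + 2*(y + 3)*(exp(y) + 1) + exp(y))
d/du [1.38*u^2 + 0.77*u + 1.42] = 2.76*u + 0.77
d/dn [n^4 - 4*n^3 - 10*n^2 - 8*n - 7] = 4*n^3 - 12*n^2 - 20*n - 8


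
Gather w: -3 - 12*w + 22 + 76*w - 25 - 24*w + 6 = 40*w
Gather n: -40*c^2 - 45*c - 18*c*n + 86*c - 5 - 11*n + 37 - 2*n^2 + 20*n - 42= -40*c^2 + 41*c - 2*n^2 + n*(9 - 18*c) - 10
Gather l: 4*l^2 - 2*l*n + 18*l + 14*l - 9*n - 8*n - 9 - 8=4*l^2 + l*(32 - 2*n) - 17*n - 17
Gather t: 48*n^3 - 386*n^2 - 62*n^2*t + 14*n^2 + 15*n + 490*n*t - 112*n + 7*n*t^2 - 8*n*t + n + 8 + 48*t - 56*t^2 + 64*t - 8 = 48*n^3 - 372*n^2 - 96*n + t^2*(7*n - 56) + t*(-62*n^2 + 482*n + 112)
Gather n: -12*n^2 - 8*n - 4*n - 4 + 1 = -12*n^2 - 12*n - 3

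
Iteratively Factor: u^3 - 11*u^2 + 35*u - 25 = (u - 5)*(u^2 - 6*u + 5) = (u - 5)^2*(u - 1)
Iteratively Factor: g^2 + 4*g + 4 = (g + 2)*(g + 2)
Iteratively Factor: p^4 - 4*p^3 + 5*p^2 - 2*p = (p - 1)*(p^3 - 3*p^2 + 2*p) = p*(p - 1)*(p^2 - 3*p + 2) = p*(p - 2)*(p - 1)*(p - 1)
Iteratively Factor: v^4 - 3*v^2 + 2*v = (v - 1)*(v^3 + v^2 - 2*v) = (v - 1)*(v + 2)*(v^2 - v) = v*(v - 1)*(v + 2)*(v - 1)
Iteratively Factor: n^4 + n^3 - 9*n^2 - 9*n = (n + 3)*(n^3 - 2*n^2 - 3*n) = n*(n + 3)*(n^2 - 2*n - 3) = n*(n - 3)*(n + 3)*(n + 1)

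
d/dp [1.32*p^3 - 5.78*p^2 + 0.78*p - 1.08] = 3.96*p^2 - 11.56*p + 0.78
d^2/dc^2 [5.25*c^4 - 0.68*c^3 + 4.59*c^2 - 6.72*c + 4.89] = 63.0*c^2 - 4.08*c + 9.18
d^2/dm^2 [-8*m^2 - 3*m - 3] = -16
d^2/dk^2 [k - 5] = 0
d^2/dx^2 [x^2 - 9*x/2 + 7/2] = 2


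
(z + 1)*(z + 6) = z^2 + 7*z + 6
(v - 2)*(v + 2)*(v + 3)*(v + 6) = v^4 + 9*v^3 + 14*v^2 - 36*v - 72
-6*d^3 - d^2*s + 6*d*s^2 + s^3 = (-d + s)*(d + s)*(6*d + s)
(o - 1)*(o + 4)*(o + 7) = o^3 + 10*o^2 + 17*o - 28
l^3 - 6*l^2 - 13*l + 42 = (l - 7)*(l - 2)*(l + 3)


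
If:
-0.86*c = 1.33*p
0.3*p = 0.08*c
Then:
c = 0.00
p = 0.00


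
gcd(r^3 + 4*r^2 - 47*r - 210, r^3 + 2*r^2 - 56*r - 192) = r + 6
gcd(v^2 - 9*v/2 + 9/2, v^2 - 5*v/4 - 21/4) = v - 3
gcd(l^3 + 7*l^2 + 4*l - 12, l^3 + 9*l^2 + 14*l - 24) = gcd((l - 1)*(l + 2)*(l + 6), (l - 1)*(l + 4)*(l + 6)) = l^2 + 5*l - 6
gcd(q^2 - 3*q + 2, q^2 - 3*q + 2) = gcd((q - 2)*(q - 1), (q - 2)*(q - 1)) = q^2 - 3*q + 2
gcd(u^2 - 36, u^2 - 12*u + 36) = u - 6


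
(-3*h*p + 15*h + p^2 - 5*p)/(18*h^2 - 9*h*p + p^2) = (p - 5)/(-6*h + p)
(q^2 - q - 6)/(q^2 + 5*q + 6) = (q - 3)/(q + 3)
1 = 1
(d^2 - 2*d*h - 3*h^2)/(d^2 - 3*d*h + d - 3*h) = (d + h)/(d + 1)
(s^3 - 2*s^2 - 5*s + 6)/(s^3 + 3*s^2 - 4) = (s - 3)/(s + 2)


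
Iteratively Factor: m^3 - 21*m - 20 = (m - 5)*(m^2 + 5*m + 4) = (m - 5)*(m + 1)*(m + 4)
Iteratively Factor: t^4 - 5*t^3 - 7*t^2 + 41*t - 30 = (t - 5)*(t^3 - 7*t + 6) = (t - 5)*(t - 1)*(t^2 + t - 6) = (t - 5)*(t - 1)*(t + 3)*(t - 2)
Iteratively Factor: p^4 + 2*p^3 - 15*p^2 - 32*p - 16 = (p + 4)*(p^3 - 2*p^2 - 7*p - 4) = (p + 1)*(p + 4)*(p^2 - 3*p - 4) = (p - 4)*(p + 1)*(p + 4)*(p + 1)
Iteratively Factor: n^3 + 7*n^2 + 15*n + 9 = (n + 1)*(n^2 + 6*n + 9) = (n + 1)*(n + 3)*(n + 3)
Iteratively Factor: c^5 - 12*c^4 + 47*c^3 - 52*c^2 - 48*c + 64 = (c - 1)*(c^4 - 11*c^3 + 36*c^2 - 16*c - 64) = (c - 4)*(c - 1)*(c^3 - 7*c^2 + 8*c + 16) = (c - 4)*(c - 1)*(c + 1)*(c^2 - 8*c + 16) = (c - 4)^2*(c - 1)*(c + 1)*(c - 4)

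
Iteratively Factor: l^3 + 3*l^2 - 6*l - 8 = (l - 2)*(l^2 + 5*l + 4) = (l - 2)*(l + 1)*(l + 4)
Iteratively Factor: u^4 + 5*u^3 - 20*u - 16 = (u - 2)*(u^3 + 7*u^2 + 14*u + 8) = (u - 2)*(u + 1)*(u^2 + 6*u + 8) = (u - 2)*(u + 1)*(u + 4)*(u + 2)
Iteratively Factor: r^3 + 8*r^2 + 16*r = (r + 4)*(r^2 + 4*r) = r*(r + 4)*(r + 4)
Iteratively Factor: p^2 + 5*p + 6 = (p + 3)*(p + 2)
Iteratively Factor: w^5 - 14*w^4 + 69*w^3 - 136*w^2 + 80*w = (w - 4)*(w^4 - 10*w^3 + 29*w^2 - 20*w) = w*(w - 4)*(w^3 - 10*w^2 + 29*w - 20) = w*(w - 4)*(w - 1)*(w^2 - 9*w + 20) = w*(w - 4)^2*(w - 1)*(w - 5)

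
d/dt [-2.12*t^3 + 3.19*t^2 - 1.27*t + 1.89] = -6.36*t^2 + 6.38*t - 1.27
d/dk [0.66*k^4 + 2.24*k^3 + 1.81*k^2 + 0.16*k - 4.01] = 2.64*k^3 + 6.72*k^2 + 3.62*k + 0.16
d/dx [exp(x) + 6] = exp(x)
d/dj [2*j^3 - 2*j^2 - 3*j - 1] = 6*j^2 - 4*j - 3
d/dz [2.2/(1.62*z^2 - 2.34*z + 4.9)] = (5.148 - 7.128*z)/(1.62*z^2 - 2.34*z + 4.9)^2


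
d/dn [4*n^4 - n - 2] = 16*n^3 - 1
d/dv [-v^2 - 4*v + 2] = -2*v - 4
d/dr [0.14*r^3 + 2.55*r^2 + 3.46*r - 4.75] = 0.42*r^2 + 5.1*r + 3.46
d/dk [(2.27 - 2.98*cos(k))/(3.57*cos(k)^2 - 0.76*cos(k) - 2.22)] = (-10.6386*cos(k)^2 + 16.2078*cos(k) - 8.3408)*sin(k)/(12.7449*cos(k)^4 - 5.4264*cos(k)^3 - 15.2732*cos(k)^2 + 3.3744*cos(k) + 4.9284)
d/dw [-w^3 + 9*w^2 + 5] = 3*w*(6 - w)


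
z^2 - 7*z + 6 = (z - 6)*(z - 1)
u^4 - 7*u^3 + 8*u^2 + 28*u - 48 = (u - 4)*(u - 3)*(u - 2)*(u + 2)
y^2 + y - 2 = (y - 1)*(y + 2)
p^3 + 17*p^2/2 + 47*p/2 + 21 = (p + 2)*(p + 3)*(p + 7/2)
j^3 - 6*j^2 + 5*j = j*(j - 5)*(j - 1)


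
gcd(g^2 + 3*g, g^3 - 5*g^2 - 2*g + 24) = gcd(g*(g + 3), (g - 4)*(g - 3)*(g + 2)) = 1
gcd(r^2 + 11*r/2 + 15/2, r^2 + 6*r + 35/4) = r + 5/2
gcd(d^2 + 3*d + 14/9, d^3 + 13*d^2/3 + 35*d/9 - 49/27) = d + 7/3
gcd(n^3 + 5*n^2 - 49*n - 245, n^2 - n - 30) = n + 5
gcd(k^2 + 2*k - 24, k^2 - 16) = k - 4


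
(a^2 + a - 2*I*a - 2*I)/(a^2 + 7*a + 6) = (a - 2*I)/(a + 6)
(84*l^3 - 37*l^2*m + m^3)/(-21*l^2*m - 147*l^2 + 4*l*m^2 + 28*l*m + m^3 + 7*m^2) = (-4*l + m)/(m + 7)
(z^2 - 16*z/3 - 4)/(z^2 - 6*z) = (z + 2/3)/z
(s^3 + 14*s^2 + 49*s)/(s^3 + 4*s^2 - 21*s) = (s + 7)/(s - 3)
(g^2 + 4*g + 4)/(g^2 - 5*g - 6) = (g^2 + 4*g + 4)/(g^2 - 5*g - 6)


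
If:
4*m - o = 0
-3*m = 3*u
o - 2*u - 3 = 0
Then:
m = 1/2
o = 2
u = -1/2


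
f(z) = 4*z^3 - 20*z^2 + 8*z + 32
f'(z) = 12*z^2 - 40*z + 8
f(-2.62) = -198.19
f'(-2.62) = 195.17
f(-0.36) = 26.34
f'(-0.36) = 23.96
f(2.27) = -6.11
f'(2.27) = -20.97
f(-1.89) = -81.57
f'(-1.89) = 126.47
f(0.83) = 27.15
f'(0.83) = -16.93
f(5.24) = 100.28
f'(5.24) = 127.89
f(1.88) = 2.93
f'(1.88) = -24.79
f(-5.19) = -1107.44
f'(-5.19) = 538.83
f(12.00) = 4160.00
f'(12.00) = 1256.00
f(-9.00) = -4576.00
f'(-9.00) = 1340.00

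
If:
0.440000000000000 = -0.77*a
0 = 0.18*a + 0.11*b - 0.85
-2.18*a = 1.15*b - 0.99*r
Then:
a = -0.57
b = 8.66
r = 8.80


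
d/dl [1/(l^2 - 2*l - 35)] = 2*(1 - l)/(-l^2 + 2*l + 35)^2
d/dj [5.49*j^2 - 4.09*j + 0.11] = 10.98*j - 4.09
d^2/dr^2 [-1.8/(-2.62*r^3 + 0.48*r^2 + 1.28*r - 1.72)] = ((1.728 - 28.296*r)*(2.62*r^3 - 0.48*r^2 - 1.28*r + 1.72) + 1.8*(-15.72*r^2 + 1.92*r + 2.56)*(-7.86*r^2 + 0.96*r + 1.28))/(2.62*r^3 - 0.48*r^2 - 1.28*r + 1.72)^3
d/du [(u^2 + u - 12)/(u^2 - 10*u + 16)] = (-11*u^2 + 56*u - 104)/(u^4 - 20*u^3 + 132*u^2 - 320*u + 256)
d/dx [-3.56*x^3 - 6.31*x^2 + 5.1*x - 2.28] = -10.68*x^2 - 12.62*x + 5.1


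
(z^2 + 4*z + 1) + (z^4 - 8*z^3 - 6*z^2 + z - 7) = z^4 - 8*z^3 - 5*z^2 + 5*z - 6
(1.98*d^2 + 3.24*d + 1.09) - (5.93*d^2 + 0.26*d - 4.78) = -3.95*d^2 + 2.98*d + 5.87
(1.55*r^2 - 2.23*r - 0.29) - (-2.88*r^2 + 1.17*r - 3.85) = 4.43*r^2 - 3.4*r + 3.56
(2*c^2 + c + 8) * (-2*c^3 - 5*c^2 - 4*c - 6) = -4*c^5 - 12*c^4 - 29*c^3 - 56*c^2 - 38*c - 48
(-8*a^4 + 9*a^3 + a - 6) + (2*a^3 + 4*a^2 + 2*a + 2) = -8*a^4 + 11*a^3 + 4*a^2 + 3*a - 4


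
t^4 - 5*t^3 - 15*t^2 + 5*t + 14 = (t - 7)*(t - 1)*(t + 1)*(t + 2)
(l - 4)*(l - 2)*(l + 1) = l^3 - 5*l^2 + 2*l + 8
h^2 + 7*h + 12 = (h + 3)*(h + 4)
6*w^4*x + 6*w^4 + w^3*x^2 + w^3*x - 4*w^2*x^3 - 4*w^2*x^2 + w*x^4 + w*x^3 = (-3*w + x)*(-2*w + x)*(w + x)*(w*x + w)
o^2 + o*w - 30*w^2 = (o - 5*w)*(o + 6*w)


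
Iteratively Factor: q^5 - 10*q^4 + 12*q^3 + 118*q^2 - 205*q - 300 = (q - 5)*(q^4 - 5*q^3 - 13*q^2 + 53*q + 60) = (q - 5)*(q + 3)*(q^3 - 8*q^2 + 11*q + 20) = (q - 5)*(q - 4)*(q + 3)*(q^2 - 4*q - 5) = (q - 5)^2*(q - 4)*(q + 3)*(q + 1)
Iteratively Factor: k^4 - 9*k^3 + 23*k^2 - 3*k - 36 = (k + 1)*(k^3 - 10*k^2 + 33*k - 36) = (k - 4)*(k + 1)*(k^2 - 6*k + 9) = (k - 4)*(k - 3)*(k + 1)*(k - 3)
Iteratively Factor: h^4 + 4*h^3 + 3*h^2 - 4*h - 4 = (h + 2)*(h^3 + 2*h^2 - h - 2) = (h + 1)*(h + 2)*(h^2 + h - 2) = (h - 1)*(h + 1)*(h + 2)*(h + 2)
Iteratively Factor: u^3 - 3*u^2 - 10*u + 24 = (u - 4)*(u^2 + u - 6) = (u - 4)*(u + 3)*(u - 2)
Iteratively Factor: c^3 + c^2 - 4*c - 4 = (c + 2)*(c^2 - c - 2) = (c + 1)*(c + 2)*(c - 2)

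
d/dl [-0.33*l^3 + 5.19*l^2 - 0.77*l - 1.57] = -0.99*l^2 + 10.38*l - 0.77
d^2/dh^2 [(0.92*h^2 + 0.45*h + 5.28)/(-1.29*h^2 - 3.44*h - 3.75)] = (-1.77635683940025e-15*h^4 + 6.667494*h^3 - 26.015688*h^2 - 127.521918*h - 88.143816)/(2.146689*h^6 + 17.173512*h^5 + 64.517157*h^4 + 140.553584*h^3 + 187.549875*h^2 + 145.125*h + 52.734375)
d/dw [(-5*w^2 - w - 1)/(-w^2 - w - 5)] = 4*(w^2 + 12*w + 1)/(w^4 + 2*w^3 + 11*w^2 + 10*w + 25)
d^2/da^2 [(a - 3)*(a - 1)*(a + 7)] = 6*a + 6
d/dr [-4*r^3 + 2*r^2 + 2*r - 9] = -12*r^2 + 4*r + 2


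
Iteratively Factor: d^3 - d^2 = (d)*(d^2 - d) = d*(d - 1)*(d)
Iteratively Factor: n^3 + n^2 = (n)*(n^2 + n) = n*(n + 1)*(n)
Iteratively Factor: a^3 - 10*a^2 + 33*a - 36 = (a - 3)*(a^2 - 7*a + 12) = (a - 3)^2*(a - 4)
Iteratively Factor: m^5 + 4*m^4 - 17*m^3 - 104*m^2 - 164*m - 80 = (m - 5)*(m^4 + 9*m^3 + 28*m^2 + 36*m + 16) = (m - 5)*(m + 2)*(m^3 + 7*m^2 + 14*m + 8) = (m - 5)*(m + 1)*(m + 2)*(m^2 + 6*m + 8) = (m - 5)*(m + 1)*(m + 2)*(m + 4)*(m + 2)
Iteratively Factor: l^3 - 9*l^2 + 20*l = (l - 4)*(l^2 - 5*l) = (l - 5)*(l - 4)*(l)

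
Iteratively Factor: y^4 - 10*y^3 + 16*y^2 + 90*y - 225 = (y - 3)*(y^3 - 7*y^2 - 5*y + 75) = (y - 5)*(y - 3)*(y^2 - 2*y - 15) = (y - 5)^2*(y - 3)*(y + 3)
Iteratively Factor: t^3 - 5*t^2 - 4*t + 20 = (t + 2)*(t^2 - 7*t + 10) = (t - 2)*(t + 2)*(t - 5)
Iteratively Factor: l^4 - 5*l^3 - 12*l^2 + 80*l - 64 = (l - 1)*(l^3 - 4*l^2 - 16*l + 64) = (l - 4)*(l - 1)*(l^2 - 16) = (l - 4)*(l - 1)*(l + 4)*(l - 4)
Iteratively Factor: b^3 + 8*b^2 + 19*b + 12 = (b + 1)*(b^2 + 7*b + 12) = (b + 1)*(b + 3)*(b + 4)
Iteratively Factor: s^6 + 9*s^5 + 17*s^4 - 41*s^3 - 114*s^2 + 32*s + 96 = (s + 4)*(s^5 + 5*s^4 - 3*s^3 - 29*s^2 + 2*s + 24) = (s + 3)*(s + 4)*(s^4 + 2*s^3 - 9*s^2 - 2*s + 8) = (s - 1)*(s + 3)*(s + 4)*(s^3 + 3*s^2 - 6*s - 8) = (s - 2)*(s - 1)*(s + 3)*(s + 4)*(s^2 + 5*s + 4) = (s - 2)*(s - 1)*(s + 3)*(s + 4)^2*(s + 1)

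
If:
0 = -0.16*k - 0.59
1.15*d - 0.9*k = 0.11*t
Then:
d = 0.0956521739130435*t - 2.88586956521739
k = -3.69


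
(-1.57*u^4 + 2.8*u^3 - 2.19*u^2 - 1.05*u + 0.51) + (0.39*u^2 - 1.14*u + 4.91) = -1.57*u^4 + 2.8*u^3 - 1.8*u^2 - 2.19*u + 5.42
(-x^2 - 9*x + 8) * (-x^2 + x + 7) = x^4 + 8*x^3 - 24*x^2 - 55*x + 56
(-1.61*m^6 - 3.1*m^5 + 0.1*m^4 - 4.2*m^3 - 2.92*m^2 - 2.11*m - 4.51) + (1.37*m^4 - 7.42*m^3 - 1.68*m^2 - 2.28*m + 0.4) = -1.61*m^6 - 3.1*m^5 + 1.47*m^4 - 11.62*m^3 - 4.6*m^2 - 4.39*m - 4.11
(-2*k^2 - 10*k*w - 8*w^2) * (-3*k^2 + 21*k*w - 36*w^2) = 6*k^4 - 12*k^3*w - 114*k^2*w^2 + 192*k*w^3 + 288*w^4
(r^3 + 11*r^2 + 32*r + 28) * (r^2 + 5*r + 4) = r^5 + 16*r^4 + 91*r^3 + 232*r^2 + 268*r + 112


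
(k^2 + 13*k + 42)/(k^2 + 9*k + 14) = (k + 6)/(k + 2)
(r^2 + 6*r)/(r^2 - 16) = r*(r + 6)/(r^2 - 16)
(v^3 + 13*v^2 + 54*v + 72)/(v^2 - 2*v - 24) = (v^2 + 9*v + 18)/(v - 6)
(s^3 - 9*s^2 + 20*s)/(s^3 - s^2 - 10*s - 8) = s*(s - 5)/(s^2 + 3*s + 2)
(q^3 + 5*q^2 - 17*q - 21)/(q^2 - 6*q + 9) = (q^2 + 8*q + 7)/(q - 3)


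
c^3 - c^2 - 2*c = c*(c - 2)*(c + 1)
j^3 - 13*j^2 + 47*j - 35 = (j - 7)*(j - 5)*(j - 1)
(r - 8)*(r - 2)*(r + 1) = r^3 - 9*r^2 + 6*r + 16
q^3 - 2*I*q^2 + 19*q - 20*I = (q - 5*I)*(q - I)*(q + 4*I)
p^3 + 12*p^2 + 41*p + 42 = (p + 2)*(p + 3)*(p + 7)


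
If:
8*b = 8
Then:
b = 1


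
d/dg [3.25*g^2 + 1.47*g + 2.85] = 6.5*g + 1.47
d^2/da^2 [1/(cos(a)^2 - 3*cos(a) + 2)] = (-4*sin(a)^4 + 3*sin(a)^2 - 69*cos(a)/4 + 9*cos(3*a)/4 + 15)/((cos(a) - 2)^3*(cos(a) - 1)^3)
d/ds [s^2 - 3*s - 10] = 2*s - 3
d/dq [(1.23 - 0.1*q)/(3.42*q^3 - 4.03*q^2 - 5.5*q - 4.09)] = (0.684*q^3 - 13.0228*q^2 + 9.9138*q + 7.174)/(11.6964*q^6 - 27.5652*q^5 - 21.3791*q^4 + 16.3544*q^3 + 63.2154*q^2 + 44.99*q + 16.7281)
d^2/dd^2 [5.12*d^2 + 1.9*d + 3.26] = 10.2400000000000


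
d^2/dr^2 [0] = 0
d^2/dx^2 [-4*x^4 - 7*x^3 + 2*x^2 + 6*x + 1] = -48*x^2 - 42*x + 4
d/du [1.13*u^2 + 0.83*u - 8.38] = 2.26*u + 0.83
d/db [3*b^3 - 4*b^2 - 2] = b*(9*b - 8)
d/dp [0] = 0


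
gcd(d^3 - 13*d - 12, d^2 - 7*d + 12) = d - 4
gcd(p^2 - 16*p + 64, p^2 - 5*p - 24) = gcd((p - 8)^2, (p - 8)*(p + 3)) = p - 8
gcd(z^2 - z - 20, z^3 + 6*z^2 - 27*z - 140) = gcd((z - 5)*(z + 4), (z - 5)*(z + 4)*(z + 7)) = z^2 - z - 20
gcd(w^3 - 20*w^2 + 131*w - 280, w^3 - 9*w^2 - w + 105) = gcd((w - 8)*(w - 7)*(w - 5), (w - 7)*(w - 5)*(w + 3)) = w^2 - 12*w + 35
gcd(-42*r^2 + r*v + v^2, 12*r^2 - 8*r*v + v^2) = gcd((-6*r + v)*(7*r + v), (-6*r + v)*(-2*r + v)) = 6*r - v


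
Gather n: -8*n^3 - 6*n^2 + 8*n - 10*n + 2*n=-8*n^3 - 6*n^2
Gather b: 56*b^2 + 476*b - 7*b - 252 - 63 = 56*b^2 + 469*b - 315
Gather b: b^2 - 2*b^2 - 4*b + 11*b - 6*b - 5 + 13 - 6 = -b^2 + b + 2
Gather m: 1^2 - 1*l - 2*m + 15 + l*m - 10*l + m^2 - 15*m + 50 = -11*l + m^2 + m*(l - 17) + 66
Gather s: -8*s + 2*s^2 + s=2*s^2 - 7*s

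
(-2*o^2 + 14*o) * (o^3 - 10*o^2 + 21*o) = -2*o^5 + 34*o^4 - 182*o^3 + 294*o^2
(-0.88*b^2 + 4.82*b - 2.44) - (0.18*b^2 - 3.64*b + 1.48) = -1.06*b^2 + 8.46*b - 3.92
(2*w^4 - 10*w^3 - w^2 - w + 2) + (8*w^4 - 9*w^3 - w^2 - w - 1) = 10*w^4 - 19*w^3 - 2*w^2 - 2*w + 1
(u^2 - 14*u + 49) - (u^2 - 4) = 53 - 14*u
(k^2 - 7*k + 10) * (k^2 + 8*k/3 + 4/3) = k^4 - 13*k^3/3 - 22*k^2/3 + 52*k/3 + 40/3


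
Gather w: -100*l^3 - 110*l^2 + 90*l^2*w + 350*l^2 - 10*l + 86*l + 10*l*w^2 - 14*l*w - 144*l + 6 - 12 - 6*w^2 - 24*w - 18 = -100*l^3 + 240*l^2 - 68*l + w^2*(10*l - 6) + w*(90*l^2 - 14*l - 24) - 24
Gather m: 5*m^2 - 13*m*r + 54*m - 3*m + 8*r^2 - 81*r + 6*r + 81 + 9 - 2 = 5*m^2 + m*(51 - 13*r) + 8*r^2 - 75*r + 88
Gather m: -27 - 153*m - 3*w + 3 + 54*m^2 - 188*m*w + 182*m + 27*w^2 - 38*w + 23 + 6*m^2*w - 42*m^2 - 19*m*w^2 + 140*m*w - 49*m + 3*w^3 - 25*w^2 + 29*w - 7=m^2*(6*w + 12) + m*(-19*w^2 - 48*w - 20) + 3*w^3 + 2*w^2 - 12*w - 8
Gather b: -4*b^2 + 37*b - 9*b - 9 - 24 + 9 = -4*b^2 + 28*b - 24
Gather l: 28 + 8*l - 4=8*l + 24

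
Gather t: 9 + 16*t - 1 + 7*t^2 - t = 7*t^2 + 15*t + 8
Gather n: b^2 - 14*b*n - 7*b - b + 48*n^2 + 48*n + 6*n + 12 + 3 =b^2 - 8*b + 48*n^2 + n*(54 - 14*b) + 15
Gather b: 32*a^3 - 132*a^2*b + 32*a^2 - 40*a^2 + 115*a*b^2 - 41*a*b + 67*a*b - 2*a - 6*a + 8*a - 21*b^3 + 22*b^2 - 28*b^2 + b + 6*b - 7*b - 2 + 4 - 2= 32*a^3 - 8*a^2 - 21*b^3 + b^2*(115*a - 6) + b*(-132*a^2 + 26*a)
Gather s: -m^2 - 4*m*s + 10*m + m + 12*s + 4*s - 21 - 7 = -m^2 + 11*m + s*(16 - 4*m) - 28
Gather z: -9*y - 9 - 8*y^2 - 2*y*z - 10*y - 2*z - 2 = -8*y^2 - 19*y + z*(-2*y - 2) - 11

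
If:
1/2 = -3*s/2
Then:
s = -1/3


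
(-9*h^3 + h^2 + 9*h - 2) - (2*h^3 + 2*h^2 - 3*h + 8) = -11*h^3 - h^2 + 12*h - 10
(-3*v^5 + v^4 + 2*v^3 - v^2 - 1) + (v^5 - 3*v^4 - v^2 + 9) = -2*v^5 - 2*v^4 + 2*v^3 - 2*v^2 + 8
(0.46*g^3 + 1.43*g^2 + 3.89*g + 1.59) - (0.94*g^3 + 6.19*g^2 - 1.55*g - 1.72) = -0.48*g^3 - 4.76*g^2 + 5.44*g + 3.31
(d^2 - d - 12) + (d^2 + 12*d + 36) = 2*d^2 + 11*d + 24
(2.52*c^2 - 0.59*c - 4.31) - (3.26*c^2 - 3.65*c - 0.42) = -0.74*c^2 + 3.06*c - 3.89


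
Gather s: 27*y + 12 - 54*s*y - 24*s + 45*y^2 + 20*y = s*(-54*y - 24) + 45*y^2 + 47*y + 12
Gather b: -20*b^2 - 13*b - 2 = -20*b^2 - 13*b - 2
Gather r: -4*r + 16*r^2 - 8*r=16*r^2 - 12*r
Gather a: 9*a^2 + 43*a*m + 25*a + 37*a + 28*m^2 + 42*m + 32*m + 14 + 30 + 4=9*a^2 + a*(43*m + 62) + 28*m^2 + 74*m + 48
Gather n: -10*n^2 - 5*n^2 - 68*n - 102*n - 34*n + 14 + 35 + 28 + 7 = -15*n^2 - 204*n + 84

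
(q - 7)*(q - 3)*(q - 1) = q^3 - 11*q^2 + 31*q - 21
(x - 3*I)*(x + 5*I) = x^2 + 2*I*x + 15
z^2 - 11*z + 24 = (z - 8)*(z - 3)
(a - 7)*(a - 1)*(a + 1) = a^3 - 7*a^2 - a + 7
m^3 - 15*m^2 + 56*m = m*(m - 8)*(m - 7)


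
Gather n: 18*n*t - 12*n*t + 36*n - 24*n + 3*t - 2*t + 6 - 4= n*(6*t + 12) + t + 2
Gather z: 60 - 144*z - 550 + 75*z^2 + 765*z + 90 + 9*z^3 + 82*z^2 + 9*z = 9*z^3 + 157*z^2 + 630*z - 400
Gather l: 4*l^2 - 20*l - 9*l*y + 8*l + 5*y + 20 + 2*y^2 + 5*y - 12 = 4*l^2 + l*(-9*y - 12) + 2*y^2 + 10*y + 8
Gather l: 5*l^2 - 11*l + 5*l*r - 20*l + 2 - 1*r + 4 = 5*l^2 + l*(5*r - 31) - r + 6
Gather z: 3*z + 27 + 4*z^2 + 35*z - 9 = 4*z^2 + 38*z + 18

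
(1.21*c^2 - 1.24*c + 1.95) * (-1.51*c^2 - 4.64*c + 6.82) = -1.8271*c^4 - 3.742*c^3 + 11.0613*c^2 - 17.5048*c + 13.299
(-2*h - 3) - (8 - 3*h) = h - 11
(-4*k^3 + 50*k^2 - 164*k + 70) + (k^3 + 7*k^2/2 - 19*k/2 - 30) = -3*k^3 + 107*k^2/2 - 347*k/2 + 40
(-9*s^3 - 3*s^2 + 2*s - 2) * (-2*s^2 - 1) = 18*s^5 + 6*s^4 + 5*s^3 + 7*s^2 - 2*s + 2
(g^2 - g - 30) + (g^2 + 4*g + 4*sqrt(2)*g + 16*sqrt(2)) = 2*g^2 + 3*g + 4*sqrt(2)*g - 30 + 16*sqrt(2)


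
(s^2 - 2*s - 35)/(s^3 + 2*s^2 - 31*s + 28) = (s^2 - 2*s - 35)/(s^3 + 2*s^2 - 31*s + 28)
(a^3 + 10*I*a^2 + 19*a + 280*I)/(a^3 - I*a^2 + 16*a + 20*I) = (a^2 + 15*I*a - 56)/(a^2 + 4*I*a - 4)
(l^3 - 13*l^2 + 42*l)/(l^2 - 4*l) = (l^2 - 13*l + 42)/(l - 4)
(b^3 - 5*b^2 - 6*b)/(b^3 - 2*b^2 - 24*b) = (b + 1)/(b + 4)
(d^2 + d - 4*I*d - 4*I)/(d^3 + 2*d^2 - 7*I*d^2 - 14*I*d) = (d^2 + d*(1 - 4*I) - 4*I)/(d*(d^2 + d*(2 - 7*I) - 14*I))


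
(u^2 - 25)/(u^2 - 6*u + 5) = (u + 5)/(u - 1)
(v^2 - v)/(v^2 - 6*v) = (v - 1)/(v - 6)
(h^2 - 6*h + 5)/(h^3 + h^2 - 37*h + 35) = 1/(h + 7)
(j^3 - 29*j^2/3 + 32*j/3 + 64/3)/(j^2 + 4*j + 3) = (3*j^2 - 32*j + 64)/(3*(j + 3))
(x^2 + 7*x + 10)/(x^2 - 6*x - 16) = (x + 5)/(x - 8)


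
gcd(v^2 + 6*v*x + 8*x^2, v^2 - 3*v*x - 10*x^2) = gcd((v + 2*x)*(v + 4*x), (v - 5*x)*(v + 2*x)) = v + 2*x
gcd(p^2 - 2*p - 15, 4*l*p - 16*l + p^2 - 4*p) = 1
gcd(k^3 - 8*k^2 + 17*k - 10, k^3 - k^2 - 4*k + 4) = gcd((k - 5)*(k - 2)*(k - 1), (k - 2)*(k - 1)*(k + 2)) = k^2 - 3*k + 2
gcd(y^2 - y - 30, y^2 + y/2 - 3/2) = 1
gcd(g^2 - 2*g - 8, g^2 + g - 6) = 1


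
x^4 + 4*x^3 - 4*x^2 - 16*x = x*(x - 2)*(x + 2)*(x + 4)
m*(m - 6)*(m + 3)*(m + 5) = m^4 + 2*m^3 - 33*m^2 - 90*m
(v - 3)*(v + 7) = v^2 + 4*v - 21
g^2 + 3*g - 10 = (g - 2)*(g + 5)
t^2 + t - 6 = (t - 2)*(t + 3)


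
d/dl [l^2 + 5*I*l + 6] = 2*l + 5*I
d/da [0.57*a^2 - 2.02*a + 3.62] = 1.14*a - 2.02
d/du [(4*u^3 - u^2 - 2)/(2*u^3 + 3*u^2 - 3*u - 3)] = (14*u^4 - 24*u^3 - 21*u^2 + 18*u - 6)/(4*u^6 + 12*u^5 - 3*u^4 - 30*u^3 - 9*u^2 + 18*u + 9)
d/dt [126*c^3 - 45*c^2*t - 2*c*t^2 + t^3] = -45*c^2 - 4*c*t + 3*t^2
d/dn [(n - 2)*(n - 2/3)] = 2*n - 8/3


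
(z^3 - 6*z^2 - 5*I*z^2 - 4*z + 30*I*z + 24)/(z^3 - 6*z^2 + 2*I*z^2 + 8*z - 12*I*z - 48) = (z^2 - 5*I*z - 4)/(z^2 + 2*I*z + 8)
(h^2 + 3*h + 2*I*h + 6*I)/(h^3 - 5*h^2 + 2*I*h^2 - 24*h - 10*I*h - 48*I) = 1/(h - 8)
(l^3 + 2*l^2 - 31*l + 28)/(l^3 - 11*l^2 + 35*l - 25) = (l^2 + 3*l - 28)/(l^2 - 10*l + 25)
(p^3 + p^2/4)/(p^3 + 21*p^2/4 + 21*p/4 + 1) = p^2/(p^2 + 5*p + 4)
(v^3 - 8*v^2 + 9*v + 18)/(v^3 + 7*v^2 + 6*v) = (v^2 - 9*v + 18)/(v*(v + 6))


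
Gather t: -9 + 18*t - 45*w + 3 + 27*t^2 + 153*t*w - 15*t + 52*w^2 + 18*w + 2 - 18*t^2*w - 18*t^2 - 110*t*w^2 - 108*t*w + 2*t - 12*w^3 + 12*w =t^2*(9 - 18*w) + t*(-110*w^2 + 45*w + 5) - 12*w^3 + 52*w^2 - 15*w - 4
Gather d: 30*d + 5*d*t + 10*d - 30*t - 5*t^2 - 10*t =d*(5*t + 40) - 5*t^2 - 40*t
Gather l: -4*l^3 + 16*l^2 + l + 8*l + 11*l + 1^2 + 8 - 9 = -4*l^3 + 16*l^2 + 20*l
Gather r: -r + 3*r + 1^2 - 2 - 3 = 2*r - 4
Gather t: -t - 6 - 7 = -t - 13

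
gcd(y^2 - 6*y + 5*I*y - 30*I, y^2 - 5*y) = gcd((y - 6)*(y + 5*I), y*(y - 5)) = 1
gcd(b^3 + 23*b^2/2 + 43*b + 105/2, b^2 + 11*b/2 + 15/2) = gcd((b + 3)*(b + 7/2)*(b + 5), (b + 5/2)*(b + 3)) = b + 3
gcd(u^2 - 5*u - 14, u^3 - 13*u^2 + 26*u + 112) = u^2 - 5*u - 14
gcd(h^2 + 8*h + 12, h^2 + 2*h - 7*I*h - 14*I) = h + 2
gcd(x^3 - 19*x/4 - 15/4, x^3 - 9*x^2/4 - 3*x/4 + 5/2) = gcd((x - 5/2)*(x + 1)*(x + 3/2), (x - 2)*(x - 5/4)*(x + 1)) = x + 1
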